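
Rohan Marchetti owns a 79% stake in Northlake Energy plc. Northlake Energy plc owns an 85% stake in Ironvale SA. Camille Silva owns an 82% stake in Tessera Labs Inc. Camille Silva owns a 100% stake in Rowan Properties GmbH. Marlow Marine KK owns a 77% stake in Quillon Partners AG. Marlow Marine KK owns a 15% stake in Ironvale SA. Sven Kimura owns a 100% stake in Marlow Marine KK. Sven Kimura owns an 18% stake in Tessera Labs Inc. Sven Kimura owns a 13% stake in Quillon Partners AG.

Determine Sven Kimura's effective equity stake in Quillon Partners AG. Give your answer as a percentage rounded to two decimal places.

90.00%

Sven reaches Quillon along 2 paths.
Direct stake: 13% = 13%.
Via Marlow: 100% × 77% = 77%.
Total: 13% + 77% = 90%.
Rounded: 90.00%.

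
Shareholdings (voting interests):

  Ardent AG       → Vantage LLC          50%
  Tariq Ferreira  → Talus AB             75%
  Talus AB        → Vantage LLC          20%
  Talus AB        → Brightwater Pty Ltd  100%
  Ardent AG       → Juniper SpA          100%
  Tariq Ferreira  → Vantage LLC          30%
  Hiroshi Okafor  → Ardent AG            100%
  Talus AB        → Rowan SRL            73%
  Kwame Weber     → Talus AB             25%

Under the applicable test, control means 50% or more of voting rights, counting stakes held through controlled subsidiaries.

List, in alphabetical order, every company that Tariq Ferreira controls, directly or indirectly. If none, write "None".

Tariq holds 75% of Talus, so Tariq controls Talus.
Tariq and Talus together hold 30% + 20% = 50% of Vantage, so Tariq controls Vantage.
Talus holds 100% of Brightwater, so Tariq controls Brightwater.
Talus holds 73% of Rowan, so Tariq controls Rowan.
No other company's threshold is met.

Brightwater Pty Ltd, Rowan SRL, Talus AB, Vantage LLC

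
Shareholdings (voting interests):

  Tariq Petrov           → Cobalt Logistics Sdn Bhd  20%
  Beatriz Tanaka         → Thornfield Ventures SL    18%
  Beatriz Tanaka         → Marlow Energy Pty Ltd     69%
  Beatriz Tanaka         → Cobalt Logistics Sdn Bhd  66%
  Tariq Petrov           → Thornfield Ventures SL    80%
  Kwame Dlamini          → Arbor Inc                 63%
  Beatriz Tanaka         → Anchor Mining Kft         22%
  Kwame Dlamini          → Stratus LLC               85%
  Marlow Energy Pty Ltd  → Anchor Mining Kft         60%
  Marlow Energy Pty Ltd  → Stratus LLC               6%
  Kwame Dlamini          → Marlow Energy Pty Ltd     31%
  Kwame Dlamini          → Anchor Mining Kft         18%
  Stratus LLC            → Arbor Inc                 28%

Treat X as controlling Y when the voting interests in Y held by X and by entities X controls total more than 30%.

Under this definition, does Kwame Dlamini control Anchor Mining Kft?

Yes

Kwame holds 31% of Marlow, so Kwame controls Marlow.
Kwame and Marlow together hold 18% + 60% = 78% of Anchor, so Kwame controls Anchor.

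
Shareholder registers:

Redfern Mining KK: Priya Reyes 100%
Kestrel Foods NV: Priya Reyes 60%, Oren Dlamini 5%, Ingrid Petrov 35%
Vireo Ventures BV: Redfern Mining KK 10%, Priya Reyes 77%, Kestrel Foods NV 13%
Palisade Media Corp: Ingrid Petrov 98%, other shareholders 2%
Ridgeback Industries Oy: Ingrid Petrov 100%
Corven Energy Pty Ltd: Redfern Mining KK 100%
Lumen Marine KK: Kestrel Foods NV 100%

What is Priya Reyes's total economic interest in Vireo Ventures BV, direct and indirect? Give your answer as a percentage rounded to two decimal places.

Priya reaches Vireo along 3 paths.
Via Redfern: 100% × 10% = 10%.
Direct stake: 77% = 77%.
Via Kestrel: 60% × 13% = 7.8%.
Total: 10% + 77% + 7.8% = 94.8%.
Rounded: 94.80%.

94.80%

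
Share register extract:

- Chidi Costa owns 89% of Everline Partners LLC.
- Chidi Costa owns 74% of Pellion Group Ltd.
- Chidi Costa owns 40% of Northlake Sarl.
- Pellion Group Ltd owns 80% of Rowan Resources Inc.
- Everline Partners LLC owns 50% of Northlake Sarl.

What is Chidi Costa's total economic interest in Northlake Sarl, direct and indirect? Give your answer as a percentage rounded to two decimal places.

Chidi reaches Northlake along 2 paths.
Via Everline: 89% × 50% = 44.5%.
Direct stake: 40% = 40%.
Total: 44.5% + 40% = 84.5%.
Rounded: 84.50%.

84.50%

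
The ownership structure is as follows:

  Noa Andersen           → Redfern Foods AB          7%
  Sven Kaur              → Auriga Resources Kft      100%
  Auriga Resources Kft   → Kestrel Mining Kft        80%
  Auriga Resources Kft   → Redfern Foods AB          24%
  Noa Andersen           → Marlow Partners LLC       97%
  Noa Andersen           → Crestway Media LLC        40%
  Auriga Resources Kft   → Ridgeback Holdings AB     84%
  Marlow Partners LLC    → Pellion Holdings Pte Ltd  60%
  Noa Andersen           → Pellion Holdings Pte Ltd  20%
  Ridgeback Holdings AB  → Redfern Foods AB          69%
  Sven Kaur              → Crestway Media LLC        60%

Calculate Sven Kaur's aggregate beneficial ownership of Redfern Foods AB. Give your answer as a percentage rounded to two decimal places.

Sven reaches Redfern along 2 paths.
Via Auriga: 100% × 24% = 24%.
Via Auriga → Ridgeback: 100% × 84% × 69% = 57.96%.
Total: 24% + 57.96% = 81.96%.

81.96%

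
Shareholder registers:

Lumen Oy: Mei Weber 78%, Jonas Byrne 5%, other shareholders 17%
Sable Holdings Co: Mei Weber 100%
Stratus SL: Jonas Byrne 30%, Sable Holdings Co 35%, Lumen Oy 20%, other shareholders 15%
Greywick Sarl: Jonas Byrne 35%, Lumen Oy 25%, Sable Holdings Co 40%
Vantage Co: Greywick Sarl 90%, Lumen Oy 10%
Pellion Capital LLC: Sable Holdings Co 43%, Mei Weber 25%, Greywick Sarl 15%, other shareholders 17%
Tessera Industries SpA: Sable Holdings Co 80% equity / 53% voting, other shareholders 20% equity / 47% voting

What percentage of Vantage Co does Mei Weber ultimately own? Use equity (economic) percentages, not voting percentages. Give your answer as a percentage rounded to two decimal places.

61.35%

Mei reaches Vantage along 3 paths.
Via Lumen → Greywick: 78% × 25% × 90% = 17.55%.
Via Sable → Greywick: 100% × 40% × 90% = 36%.
Via Lumen: 78% × 10% = 7.8%.
Total: 17.55% + 36% + 7.8% = 61.35%.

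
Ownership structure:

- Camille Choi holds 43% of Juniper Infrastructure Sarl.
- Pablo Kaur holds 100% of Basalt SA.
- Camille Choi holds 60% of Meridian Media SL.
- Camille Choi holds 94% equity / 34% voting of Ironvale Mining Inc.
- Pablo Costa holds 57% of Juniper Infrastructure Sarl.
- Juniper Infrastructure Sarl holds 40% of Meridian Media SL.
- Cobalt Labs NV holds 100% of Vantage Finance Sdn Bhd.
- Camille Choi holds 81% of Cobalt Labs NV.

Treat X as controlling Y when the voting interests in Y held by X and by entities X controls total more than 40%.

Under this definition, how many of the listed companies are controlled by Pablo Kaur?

Pablo Kaur holds 100% of Basalt, so Pablo Kaur controls Basalt.
No other company's threshold is met.
Pablo Kaur controls 1 company.

1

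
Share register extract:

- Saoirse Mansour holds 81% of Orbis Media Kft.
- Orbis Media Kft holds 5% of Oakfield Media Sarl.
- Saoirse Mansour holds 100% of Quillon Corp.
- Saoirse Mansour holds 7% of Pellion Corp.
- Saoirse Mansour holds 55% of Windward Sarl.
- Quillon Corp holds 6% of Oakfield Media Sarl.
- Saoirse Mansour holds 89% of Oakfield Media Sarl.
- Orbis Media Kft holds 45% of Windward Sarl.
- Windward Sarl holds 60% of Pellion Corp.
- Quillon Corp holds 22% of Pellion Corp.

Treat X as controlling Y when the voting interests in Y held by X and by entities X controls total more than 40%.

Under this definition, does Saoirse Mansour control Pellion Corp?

Yes

Saoirse holds 100% of Quillon, so Saoirse controls Quillon.
Saoirse holds 81% of Orbis, so Saoirse controls Orbis.
Orbis and Saoirse together hold 45% + 55% = 100% of Windward, so Saoirse controls Windward.
Saoirse and Windward and Quillon together hold 7% + 60% + 22% = 89% of Pellion, so Saoirse controls Pellion.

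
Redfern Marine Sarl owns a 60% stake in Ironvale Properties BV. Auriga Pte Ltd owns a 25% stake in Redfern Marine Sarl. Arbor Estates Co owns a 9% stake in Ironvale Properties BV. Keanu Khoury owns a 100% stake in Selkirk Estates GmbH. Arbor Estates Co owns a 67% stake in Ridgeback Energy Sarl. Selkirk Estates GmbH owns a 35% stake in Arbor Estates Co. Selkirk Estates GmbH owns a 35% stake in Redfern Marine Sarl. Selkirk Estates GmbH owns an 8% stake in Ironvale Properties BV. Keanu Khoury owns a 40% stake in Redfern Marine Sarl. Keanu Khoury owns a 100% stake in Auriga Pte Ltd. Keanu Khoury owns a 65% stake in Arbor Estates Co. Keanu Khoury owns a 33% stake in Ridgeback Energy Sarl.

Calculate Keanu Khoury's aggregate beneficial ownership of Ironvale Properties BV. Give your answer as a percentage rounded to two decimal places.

Keanu reaches Ironvale along 6 paths.
Via Auriga → Redfern: 100% × 25% × 60% = 15%.
Via Selkirk → Redfern: 100% × 35% × 60% = 21%.
Via Redfern: 40% × 60% = 24%.
Via Arbor: 65% × 9% = 5.85%.
Via Selkirk → Arbor: 100% × 35% × 9% = 3.15%.
Via Selkirk: 100% × 8% = 8%.
Total: 15% + 21% + 24% + 5.85% + 3.15% + 8% = 77%.
Rounded: 77.00%.

77.00%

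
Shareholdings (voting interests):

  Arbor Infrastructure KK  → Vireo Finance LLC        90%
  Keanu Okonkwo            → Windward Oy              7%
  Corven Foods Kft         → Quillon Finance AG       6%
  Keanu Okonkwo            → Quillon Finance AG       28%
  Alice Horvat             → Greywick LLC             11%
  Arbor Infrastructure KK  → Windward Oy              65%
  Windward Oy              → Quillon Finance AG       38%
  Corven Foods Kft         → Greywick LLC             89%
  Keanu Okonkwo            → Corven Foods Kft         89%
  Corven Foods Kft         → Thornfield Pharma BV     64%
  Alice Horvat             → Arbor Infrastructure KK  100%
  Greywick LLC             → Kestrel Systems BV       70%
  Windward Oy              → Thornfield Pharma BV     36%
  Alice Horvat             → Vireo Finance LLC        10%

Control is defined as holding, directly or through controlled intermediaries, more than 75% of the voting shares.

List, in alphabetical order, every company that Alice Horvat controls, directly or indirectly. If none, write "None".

Alice holds 100% of Arbor, so Alice controls Arbor.
Arbor and Alice together hold 90% + 10% = 100% of Vireo, so Alice controls Vireo.
No other company's threshold is met.

Arbor Infrastructure KK, Vireo Finance LLC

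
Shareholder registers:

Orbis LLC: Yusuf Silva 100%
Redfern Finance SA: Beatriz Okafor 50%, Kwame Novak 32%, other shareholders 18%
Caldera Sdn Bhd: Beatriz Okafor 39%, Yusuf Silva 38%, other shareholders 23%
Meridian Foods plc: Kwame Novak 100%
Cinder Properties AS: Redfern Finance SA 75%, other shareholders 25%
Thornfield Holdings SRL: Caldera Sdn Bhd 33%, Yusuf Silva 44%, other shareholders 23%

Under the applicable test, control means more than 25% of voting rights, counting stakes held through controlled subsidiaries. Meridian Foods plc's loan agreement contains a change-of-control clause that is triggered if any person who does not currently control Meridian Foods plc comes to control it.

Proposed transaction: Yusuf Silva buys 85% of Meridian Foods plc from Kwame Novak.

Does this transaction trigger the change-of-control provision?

Yes

The purchase adds only to Yusuf's holdings (Kwame's stake shrinks), so Yusuf is the only person who could newly come to control Meridian.
Yusuf holds 100% of Orbis, so Yusuf controls Orbis.
Yusuf holds 38% of Caldera, so Yusuf controls Caldera.
Caldera and Yusuf together hold 33% + 44% = 77% of Thornfield, so Yusuf controls Thornfield.
Neither Yusuf nor any entity Yusuf controls holds any voting interest in Meridian.
So before the transaction, Yusuf does not control Meridian.
After the purchase, Yusuf holds 85% of Meridian directly, and Kwame's stake falls to 15%.
Yusuf holds 85% of Meridian, so Yusuf controls Meridian.
Yusuf did not control Meridian before and does after, so the clause is triggered.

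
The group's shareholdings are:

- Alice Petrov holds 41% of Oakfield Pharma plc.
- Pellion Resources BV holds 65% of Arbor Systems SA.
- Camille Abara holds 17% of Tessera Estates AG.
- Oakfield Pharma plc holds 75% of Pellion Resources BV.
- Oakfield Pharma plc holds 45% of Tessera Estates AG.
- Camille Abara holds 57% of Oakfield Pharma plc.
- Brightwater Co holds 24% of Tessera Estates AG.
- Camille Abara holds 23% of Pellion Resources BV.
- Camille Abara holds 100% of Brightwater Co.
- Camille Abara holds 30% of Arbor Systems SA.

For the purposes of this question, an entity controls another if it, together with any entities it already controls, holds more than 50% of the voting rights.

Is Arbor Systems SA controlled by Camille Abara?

Camille holds 57% of Oakfield, so Camille controls Oakfield.
Camille and Oakfield together hold 23% + 75% = 98% of Pellion, so Camille controls Pellion.
Pellion and Camille together hold 65% + 30% = 95% of Arbor, so Camille controls Arbor.

Yes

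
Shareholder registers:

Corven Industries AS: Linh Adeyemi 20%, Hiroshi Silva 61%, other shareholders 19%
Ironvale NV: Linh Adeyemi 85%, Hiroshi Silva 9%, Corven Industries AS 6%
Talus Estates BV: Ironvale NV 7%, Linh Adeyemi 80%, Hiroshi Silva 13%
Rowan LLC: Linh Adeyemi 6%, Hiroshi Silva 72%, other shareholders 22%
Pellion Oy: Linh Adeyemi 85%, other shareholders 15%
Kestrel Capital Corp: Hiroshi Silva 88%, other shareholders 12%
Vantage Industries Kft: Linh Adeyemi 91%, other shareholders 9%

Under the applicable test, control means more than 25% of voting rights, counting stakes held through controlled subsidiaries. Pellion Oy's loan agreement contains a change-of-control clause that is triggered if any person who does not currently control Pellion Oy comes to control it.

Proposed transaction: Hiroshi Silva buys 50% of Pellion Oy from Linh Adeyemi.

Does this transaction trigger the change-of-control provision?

The purchase adds only to Hiroshi's holdings (Linh's stake shrinks), so Hiroshi is the only person who could newly come to control Pellion.
Hiroshi holds 61% of Corven, so Hiroshi controls Corven.
Hiroshi holds 72% of Rowan, so Hiroshi controls Rowan.
Hiroshi holds 88% of Kestrel, so Hiroshi controls Kestrel.
Neither Hiroshi nor any entity Hiroshi controls holds any voting interest in Pellion.
So before the transaction, Hiroshi does not control Pellion.
After the purchase, Hiroshi holds 50% of Pellion directly, and Linh's stake falls to 35%.
Hiroshi holds 50% of Pellion, so Hiroshi controls Pellion.
Hiroshi did not control Pellion before and does after, so the clause is triggered.

Yes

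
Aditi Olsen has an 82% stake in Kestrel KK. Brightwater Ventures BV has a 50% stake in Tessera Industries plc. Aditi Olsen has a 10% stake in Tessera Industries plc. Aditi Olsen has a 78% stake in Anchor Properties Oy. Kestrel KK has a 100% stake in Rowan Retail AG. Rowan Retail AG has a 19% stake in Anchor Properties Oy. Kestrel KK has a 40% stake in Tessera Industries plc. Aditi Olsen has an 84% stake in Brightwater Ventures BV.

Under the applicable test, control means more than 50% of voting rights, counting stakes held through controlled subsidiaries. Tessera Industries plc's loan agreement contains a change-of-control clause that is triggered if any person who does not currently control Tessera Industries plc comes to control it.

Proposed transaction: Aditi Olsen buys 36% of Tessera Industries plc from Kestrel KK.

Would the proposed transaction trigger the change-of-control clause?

No

The purchase adds only to Aditi's holdings (Kestrel's stake shrinks), so Aditi is the only person who could newly come to control Tessera.
Aditi holds 82% of Kestrel, so Aditi controls Kestrel.
Aditi holds 84% of Brightwater, so Aditi controls Brightwater.
Brightwater and Kestrel and Aditi together hold 50% + 40% + 10% = 100% of Tessera, so Aditi controls Tessera.
So Aditi already controls Tessera before the transaction.
After the purchase, Aditi's direct stake in Tessera rises to 10% + 36% = 46%, and Kestrel's stake falls to 4%.
Aditi controlled Tessera already, so this is not a new person acquiring control; every other person's position is unchanged or reduced.
No new person acquires control, so the clause is not triggered.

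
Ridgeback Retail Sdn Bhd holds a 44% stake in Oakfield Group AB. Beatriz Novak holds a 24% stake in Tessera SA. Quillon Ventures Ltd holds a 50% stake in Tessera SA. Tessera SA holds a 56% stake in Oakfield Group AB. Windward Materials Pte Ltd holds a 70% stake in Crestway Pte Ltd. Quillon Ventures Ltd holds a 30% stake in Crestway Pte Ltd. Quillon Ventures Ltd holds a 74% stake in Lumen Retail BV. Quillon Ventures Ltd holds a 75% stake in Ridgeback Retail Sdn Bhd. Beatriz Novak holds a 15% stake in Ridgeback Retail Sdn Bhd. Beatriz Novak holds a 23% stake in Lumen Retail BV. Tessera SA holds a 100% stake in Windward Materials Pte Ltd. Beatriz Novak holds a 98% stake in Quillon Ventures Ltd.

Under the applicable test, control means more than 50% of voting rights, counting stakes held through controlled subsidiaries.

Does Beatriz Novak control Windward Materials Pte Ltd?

Beatriz holds 98% of Quillon, so Beatriz controls Quillon.
Quillon and Beatriz together hold 50% + 24% = 74% of Tessera, so Beatriz controls Tessera.
Tessera holds 100% of Windward, so Beatriz controls Windward.

Yes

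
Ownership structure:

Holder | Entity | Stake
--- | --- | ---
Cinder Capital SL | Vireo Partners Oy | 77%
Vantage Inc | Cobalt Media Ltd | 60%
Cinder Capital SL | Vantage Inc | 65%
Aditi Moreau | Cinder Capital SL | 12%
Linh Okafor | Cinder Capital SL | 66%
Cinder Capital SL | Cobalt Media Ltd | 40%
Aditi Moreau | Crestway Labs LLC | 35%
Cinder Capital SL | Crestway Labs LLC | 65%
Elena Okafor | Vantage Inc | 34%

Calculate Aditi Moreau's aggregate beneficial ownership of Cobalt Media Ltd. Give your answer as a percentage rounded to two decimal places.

9.48%

Aditi reaches Cobalt along 2 paths.
Via Cinder: 12% × 40% = 4.8%.
Via Cinder → Vantage: 12% × 65% × 60% = 4.68%.
Total: 4.8% + 4.68% = 9.48%.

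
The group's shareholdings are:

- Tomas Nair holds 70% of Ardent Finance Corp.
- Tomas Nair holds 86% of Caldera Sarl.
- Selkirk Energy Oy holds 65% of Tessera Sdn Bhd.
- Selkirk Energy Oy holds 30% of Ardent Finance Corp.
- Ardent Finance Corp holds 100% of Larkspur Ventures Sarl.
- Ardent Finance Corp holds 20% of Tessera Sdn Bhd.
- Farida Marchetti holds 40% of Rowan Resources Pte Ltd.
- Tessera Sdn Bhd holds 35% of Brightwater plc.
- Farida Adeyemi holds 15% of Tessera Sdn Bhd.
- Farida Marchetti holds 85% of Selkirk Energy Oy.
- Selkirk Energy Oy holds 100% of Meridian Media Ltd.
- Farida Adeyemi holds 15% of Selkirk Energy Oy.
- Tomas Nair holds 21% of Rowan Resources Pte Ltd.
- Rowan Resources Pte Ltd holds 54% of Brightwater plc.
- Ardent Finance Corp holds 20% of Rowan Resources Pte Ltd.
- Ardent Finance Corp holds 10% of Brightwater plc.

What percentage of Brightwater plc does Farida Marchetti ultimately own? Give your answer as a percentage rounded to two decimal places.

Farida Marchetti reaches Brightwater along 5 paths.
Via Selkirk → Tessera: 85% × 65% × 35% = 19.3375%.
Via Selkirk → Ardent → Tessera: 85% × 30% × 20% × 35% = 1.785%.
Via Rowan: 40% × 54% = 21.6%.
Via Selkirk → Ardent → Rowan: 85% × 30% × 20% × 54% = 2.754%.
Via Selkirk → Ardent: 85% × 30% × 10% = 2.55%.
Total: 19.3375% + 1.785% + 21.6% + 2.754% + 2.55% = 48.0265%.
Rounded: 48.03%.

48.03%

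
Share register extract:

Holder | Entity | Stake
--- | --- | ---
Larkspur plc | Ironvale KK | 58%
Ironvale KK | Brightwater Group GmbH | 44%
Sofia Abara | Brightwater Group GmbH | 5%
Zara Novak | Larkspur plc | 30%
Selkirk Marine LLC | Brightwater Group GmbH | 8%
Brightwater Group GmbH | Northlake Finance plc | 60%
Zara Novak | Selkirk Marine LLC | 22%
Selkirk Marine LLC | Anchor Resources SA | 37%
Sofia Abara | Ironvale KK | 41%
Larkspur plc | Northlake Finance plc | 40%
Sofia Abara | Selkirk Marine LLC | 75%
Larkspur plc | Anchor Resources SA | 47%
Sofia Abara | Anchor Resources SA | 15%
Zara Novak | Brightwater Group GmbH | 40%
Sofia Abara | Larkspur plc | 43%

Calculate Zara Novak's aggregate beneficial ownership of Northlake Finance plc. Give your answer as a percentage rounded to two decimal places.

Zara reaches Northlake along 4 paths.
Via Larkspur: 30% × 40% = 12%.
Via Selkirk → Brightwater: 22% × 8% × 60% = 1.056%.
Via Larkspur → Ironvale → Brightwater: 30% × 58% × 44% × 60% = 4.5936%.
Via Brightwater: 40% × 60% = 24%.
Total: 12% + 1.056% + 4.5936% + 24% = 41.6496%.
Rounded: 41.65%.

41.65%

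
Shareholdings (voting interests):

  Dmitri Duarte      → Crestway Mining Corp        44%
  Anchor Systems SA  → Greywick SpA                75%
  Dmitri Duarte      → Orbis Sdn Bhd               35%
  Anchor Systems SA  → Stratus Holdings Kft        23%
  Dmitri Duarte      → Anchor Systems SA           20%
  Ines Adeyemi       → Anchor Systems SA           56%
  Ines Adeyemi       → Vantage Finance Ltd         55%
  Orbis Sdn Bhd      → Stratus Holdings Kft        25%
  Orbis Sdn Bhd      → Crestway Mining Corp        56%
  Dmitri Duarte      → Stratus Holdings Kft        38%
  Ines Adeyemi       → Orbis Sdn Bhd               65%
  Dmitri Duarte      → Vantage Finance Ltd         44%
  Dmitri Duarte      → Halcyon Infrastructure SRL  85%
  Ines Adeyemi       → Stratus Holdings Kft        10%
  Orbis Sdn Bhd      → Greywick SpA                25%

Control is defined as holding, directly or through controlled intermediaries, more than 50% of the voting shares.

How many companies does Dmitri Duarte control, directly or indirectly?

1

Dmitri holds 85% of Halcyon, so Dmitri controls Halcyon.
No other company's threshold is met.
Dmitri controls 1 company.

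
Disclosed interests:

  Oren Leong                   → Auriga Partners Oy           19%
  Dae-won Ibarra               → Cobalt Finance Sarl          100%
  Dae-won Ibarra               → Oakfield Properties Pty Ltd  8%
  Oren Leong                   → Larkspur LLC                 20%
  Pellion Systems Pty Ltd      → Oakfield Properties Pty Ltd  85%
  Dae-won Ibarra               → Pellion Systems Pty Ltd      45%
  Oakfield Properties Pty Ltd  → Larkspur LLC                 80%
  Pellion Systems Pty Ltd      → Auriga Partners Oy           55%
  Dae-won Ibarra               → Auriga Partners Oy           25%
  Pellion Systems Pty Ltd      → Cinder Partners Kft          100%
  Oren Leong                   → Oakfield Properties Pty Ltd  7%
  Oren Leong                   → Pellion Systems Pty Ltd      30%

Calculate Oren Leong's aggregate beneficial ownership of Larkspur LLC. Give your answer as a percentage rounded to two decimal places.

Oren reaches Larkspur along 3 paths.
Direct stake: 20% = 20%.
Via Pellion → Oakfield: 30% × 85% × 80% = 20.4%.
Via Oakfield: 7% × 80% = 5.6%.
Total: 20% + 20.4% + 5.6% = 46%.
Rounded: 46.00%.

46.00%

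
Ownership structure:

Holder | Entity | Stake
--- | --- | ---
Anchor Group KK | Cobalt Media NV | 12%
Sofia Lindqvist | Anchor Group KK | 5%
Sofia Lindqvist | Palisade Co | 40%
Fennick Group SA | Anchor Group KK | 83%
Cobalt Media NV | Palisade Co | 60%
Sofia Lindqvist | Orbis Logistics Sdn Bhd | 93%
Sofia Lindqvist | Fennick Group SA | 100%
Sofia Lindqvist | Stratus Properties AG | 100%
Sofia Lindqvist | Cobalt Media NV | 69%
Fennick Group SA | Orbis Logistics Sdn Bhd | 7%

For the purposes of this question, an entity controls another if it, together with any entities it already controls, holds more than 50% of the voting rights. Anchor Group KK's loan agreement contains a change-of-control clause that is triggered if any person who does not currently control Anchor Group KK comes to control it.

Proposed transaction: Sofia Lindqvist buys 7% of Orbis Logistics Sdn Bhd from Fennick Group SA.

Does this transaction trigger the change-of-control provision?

The purchase adds only to Sofia's holdings (Fennick's stake shrinks), so Sofia is the only person who could newly come to control Anchor.
Sofia holds 100% of Fennick, so Sofia controls Fennick.
Fennick and Sofia together hold 83% + 5% = 88% of Anchor, so Sofia controls Anchor.
So Sofia already controls Anchor before the transaction.
After the purchase, Sofia's direct stake in Orbis rises to 93% + 7% = 100%, and Fennick's stake falls to 0%.
Sofia controlled Anchor already, so this is not a new person acquiring control; every other person's position is unchanged or reduced.
No new person acquires control, so the clause is not triggered.

No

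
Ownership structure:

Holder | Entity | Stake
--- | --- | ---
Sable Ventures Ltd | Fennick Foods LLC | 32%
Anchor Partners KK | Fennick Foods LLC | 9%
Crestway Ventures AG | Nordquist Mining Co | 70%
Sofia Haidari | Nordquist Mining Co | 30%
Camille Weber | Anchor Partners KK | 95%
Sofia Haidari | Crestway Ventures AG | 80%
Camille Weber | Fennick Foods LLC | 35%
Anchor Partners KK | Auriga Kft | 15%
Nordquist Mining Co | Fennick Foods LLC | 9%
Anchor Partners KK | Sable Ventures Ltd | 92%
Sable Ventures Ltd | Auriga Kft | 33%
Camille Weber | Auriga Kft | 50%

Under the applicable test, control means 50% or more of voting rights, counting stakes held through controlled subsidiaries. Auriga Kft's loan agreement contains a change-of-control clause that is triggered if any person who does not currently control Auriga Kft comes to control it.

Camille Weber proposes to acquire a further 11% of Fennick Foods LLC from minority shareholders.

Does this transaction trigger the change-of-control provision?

The purchase changes only Camille's holdings, so Camille is the only person who could newly come to control Auriga.
Camille holds 95% of Anchor, so Camille controls Anchor.
Anchor holds 92% of Sable, so Camille controls Sable.
Anchor and Camille and Sable together hold 15% + 50% + 33% = 98% of Auriga, so Camille controls Auriga.
So Camille already controls Auriga before the transaction.
After the purchase, Camille's direct stake in Fennick rises to 35% + 11% = 46%.
Camille controlled Auriga already, so this is not a new person acquiring control; every other person's position is unchanged or reduced.
No new person acquires control, so the clause is not triggered.

No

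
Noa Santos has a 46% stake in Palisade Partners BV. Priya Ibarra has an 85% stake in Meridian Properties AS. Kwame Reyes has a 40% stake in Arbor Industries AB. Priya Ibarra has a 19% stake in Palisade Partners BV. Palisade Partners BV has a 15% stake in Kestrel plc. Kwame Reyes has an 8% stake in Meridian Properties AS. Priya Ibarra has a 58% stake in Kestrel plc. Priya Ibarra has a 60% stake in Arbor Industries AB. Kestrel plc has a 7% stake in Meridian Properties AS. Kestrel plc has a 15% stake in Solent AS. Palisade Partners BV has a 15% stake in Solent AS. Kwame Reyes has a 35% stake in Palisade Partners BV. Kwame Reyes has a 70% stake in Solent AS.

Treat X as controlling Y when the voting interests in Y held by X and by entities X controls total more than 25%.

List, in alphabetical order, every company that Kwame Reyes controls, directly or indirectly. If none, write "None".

Arbor Industries AB, Palisade Partners BV, Solent AS

Kwame holds 35% of Palisade, so Kwame controls Palisade.
Kwame holds 40% of Arbor, so Kwame controls Arbor.
Kwame and Palisade together hold 70% + 15% = 85% of Solent, so Kwame controls Solent.
No other company's threshold is met.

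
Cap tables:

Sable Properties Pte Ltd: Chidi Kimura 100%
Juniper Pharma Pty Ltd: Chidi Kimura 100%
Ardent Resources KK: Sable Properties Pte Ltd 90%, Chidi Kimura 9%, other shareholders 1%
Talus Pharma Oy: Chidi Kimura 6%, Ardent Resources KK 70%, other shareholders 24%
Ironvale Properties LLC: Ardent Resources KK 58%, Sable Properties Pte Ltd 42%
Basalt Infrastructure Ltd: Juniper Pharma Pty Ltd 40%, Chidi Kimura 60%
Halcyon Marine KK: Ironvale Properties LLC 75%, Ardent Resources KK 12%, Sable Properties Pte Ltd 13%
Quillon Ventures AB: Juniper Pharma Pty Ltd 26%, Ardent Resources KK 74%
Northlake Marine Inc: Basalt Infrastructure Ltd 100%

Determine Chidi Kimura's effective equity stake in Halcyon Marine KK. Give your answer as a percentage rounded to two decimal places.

99.45%

Chidi reaches Halcyon along 6 paths.
Via Sable → Ardent → Ironvale: 100% × 90% × 58% × 75% = 39.15%.
Via Ardent → Ironvale: 9% × 58% × 75% = 3.915%.
Via Sable → Ironvale: 100% × 42% × 75% = 31.5%.
Via Sable → Ardent: 100% × 90% × 12% = 10.8%.
Via Ardent: 9% × 12% = 1.08%.
Via Sable: 100% × 13% = 13%.
Total: 39.15% + 3.915% + 31.5% + 10.8% + 1.08% + 13% = 99.445%.
Rounded: 99.45%.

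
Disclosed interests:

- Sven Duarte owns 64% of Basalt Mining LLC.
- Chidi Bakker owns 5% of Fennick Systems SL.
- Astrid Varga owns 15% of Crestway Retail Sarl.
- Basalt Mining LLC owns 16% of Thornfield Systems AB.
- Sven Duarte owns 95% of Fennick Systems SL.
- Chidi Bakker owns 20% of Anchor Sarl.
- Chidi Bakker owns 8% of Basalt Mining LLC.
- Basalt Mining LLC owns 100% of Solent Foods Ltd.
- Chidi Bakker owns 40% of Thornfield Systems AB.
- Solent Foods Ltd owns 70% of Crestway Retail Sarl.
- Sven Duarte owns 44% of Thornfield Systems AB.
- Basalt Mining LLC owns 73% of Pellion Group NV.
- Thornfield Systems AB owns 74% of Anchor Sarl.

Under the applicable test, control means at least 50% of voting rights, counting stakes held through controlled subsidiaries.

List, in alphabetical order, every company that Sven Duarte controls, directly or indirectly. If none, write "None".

Anchor Sarl, Basalt Mining LLC, Crestway Retail Sarl, Fennick Systems SL, Pellion Group NV, Solent Foods Ltd, Thornfield Systems AB

Sven holds 64% of Basalt, so Sven controls Basalt.
Basalt and Sven together hold 16% + 44% = 60% of Thornfield, so Sven controls Thornfield.
Sven holds 95% of Fennick, so Sven controls Fennick.
Basalt holds 100% of Solent, so Sven controls Solent.
Solent holds 70% of Crestway, so Sven controls Crestway.
Thornfield holds 74% of Anchor, so Sven controls Anchor.
Basalt holds 73% of Pellion, so Sven controls Pellion.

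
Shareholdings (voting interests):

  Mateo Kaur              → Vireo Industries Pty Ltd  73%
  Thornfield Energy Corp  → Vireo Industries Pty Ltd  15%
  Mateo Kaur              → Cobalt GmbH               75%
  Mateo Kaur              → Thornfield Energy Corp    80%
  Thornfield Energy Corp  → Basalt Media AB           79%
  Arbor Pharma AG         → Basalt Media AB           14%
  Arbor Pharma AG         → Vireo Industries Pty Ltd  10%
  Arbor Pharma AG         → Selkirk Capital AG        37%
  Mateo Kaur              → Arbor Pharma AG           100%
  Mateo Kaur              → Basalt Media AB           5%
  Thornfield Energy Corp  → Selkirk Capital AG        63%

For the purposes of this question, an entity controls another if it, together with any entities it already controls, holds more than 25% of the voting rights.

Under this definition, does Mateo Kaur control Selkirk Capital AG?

Mateo holds 80% of Thornfield, so Mateo controls Thornfield.
Mateo holds 100% of Arbor, so Mateo controls Arbor.
Thornfield and Arbor together hold 63% + 37% = 100% of Selkirk, so Mateo controls Selkirk.

Yes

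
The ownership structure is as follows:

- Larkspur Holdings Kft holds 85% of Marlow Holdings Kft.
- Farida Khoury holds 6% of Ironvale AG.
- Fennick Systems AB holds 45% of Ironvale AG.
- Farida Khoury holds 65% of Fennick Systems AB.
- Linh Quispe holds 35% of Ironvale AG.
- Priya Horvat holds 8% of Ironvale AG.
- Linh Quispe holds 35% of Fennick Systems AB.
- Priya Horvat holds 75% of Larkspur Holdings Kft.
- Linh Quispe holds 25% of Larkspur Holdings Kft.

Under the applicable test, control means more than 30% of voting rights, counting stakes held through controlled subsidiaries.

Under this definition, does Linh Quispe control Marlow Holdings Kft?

Linh holds 35% of Fennick, so Linh controls Fennick.
Linh and Fennick together hold 35% + 45% = 80% of Ironvale, so Linh controls Ironvale.
Neither Linh nor any entity Linh controls holds any voting interest in Marlow.
So Linh does not control Marlow.

No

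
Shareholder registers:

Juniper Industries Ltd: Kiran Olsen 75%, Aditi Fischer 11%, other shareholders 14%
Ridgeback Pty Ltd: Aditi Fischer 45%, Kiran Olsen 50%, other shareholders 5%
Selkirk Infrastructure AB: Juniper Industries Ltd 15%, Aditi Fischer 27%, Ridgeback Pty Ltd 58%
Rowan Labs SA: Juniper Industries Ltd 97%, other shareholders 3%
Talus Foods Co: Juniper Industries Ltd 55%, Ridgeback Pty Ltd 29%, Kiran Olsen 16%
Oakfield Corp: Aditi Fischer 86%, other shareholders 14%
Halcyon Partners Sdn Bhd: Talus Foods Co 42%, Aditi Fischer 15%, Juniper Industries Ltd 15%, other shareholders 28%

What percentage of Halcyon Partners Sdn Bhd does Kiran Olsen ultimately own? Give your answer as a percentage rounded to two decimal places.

Kiran reaches Halcyon along 4 paths.
Via Juniper → Talus: 75% × 55% × 42% = 17.325%.
Via Ridgeback → Talus: 50% × 29% × 42% = 6.09%.
Via Talus: 16% × 42% = 6.72%.
Via Juniper: 75% × 15% = 11.25%.
Total: 17.325% + 6.09% + 6.72% + 11.25% = 41.385%.
Rounded: 41.39%.

41.39%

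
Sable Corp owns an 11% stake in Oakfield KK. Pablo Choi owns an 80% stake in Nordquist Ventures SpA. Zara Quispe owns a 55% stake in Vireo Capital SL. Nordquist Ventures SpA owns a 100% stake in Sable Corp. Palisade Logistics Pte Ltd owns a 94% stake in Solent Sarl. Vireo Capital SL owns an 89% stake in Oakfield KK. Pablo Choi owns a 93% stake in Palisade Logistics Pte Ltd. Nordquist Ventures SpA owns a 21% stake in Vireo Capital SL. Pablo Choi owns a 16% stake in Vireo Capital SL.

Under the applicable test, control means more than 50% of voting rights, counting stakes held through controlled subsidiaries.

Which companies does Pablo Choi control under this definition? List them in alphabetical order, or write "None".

Pablo holds 80% of Nordquist, so Pablo controls Nordquist.
Pablo holds 93% of Palisade, so Pablo controls Palisade.
Nordquist holds 100% of Sable, so Pablo controls Sable.
Palisade holds 94% of Solent, so Pablo controls Solent.
No other company's threshold is met.

Nordquist Ventures SpA, Palisade Logistics Pte Ltd, Sable Corp, Solent Sarl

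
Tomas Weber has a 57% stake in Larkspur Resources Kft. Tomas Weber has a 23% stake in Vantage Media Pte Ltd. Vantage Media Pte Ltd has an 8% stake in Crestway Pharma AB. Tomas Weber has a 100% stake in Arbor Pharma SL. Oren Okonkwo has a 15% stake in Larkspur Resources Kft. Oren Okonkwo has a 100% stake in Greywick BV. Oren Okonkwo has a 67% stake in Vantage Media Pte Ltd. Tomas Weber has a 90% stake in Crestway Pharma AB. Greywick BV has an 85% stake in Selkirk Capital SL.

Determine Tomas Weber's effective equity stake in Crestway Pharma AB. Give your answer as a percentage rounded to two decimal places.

Tomas reaches Crestway along 2 paths.
Direct stake: 90% = 90%.
Via Vantage: 23% × 8% = 1.84%.
Total: 90% + 1.84% = 91.84%.

91.84%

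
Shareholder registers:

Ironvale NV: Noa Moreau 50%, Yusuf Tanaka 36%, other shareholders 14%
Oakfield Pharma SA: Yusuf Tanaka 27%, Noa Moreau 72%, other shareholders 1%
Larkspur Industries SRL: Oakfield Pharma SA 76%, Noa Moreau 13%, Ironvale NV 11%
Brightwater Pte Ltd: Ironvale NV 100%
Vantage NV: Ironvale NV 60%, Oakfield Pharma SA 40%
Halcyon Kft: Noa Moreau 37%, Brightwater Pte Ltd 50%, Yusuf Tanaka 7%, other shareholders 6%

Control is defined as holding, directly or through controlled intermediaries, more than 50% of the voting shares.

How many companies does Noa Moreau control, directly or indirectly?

Noa holds 72% of Oakfield, so Noa controls Oakfield.
Oakfield and Noa together hold 76% + 13% = 89% of Larkspur, so Noa controls Larkspur.
No other company's threshold is met.
Noa controls 2 companies.

2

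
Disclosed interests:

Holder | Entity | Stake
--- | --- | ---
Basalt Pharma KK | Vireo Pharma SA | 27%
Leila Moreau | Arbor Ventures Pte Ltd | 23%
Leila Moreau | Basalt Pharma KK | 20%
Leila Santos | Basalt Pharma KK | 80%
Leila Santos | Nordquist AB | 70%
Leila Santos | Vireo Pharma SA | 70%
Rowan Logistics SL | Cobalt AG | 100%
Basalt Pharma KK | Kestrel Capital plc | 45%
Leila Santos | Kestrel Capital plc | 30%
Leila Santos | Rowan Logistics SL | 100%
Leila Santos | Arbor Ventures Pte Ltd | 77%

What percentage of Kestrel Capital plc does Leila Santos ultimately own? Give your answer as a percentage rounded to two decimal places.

66.00%

Leila Santos reaches Kestrel along 2 paths.
Via Basalt: 80% × 45% = 36%.
Direct stake: 30% = 30%.
Total: 36% + 30% = 66%.
Rounded: 66.00%.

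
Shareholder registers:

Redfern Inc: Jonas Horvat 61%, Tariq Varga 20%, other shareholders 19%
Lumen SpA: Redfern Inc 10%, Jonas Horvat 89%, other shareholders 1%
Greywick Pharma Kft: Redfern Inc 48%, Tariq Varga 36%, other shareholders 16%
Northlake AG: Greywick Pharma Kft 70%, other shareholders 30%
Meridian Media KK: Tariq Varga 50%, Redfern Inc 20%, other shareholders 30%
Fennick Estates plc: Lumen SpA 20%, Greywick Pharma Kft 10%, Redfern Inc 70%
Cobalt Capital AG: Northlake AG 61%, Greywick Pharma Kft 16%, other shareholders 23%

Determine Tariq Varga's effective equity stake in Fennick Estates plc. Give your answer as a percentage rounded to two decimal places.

Tariq reaches Fennick along 4 paths.
Via Redfern → Lumen: 20% × 10% × 20% = 0.4%.
Via Redfern → Greywick: 20% × 48% × 10% = 0.96%.
Via Greywick: 36% × 10% = 3.6%.
Via Redfern: 20% × 70% = 14%.
Total: 0.4% + 0.96% + 3.6% + 14% = 18.96%.

18.96%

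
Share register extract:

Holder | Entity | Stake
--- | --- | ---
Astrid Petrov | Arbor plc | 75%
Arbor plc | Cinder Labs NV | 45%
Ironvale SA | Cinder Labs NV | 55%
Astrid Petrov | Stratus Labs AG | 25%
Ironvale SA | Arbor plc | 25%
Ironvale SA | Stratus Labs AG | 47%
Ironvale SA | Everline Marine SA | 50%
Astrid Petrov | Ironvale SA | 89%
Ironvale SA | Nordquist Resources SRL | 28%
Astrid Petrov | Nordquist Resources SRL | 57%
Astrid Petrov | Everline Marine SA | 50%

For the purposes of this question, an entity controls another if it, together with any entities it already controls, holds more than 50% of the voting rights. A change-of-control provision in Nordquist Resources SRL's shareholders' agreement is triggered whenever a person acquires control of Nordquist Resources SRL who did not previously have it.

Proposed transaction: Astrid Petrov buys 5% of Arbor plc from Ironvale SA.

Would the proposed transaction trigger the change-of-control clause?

No

The purchase adds only to Astrid's holdings (Ironvale's stake shrinks), so Astrid is the only person who could newly come to control Nordquist.
Astrid holds 89% of Ironvale, so Astrid controls Ironvale.
Ironvale and Astrid together hold 28% + 57% = 85% of Nordquist, so Astrid controls Nordquist.
So Astrid already controls Nordquist before the transaction.
After the purchase, Astrid's direct stake in Arbor rises to 75% + 5% = 80%, and Ironvale's stake falls to 20%.
Astrid controlled Nordquist already, so this is not a new person acquiring control; every other person's position is unchanged or reduced.
No new person acquires control, so the clause is not triggered.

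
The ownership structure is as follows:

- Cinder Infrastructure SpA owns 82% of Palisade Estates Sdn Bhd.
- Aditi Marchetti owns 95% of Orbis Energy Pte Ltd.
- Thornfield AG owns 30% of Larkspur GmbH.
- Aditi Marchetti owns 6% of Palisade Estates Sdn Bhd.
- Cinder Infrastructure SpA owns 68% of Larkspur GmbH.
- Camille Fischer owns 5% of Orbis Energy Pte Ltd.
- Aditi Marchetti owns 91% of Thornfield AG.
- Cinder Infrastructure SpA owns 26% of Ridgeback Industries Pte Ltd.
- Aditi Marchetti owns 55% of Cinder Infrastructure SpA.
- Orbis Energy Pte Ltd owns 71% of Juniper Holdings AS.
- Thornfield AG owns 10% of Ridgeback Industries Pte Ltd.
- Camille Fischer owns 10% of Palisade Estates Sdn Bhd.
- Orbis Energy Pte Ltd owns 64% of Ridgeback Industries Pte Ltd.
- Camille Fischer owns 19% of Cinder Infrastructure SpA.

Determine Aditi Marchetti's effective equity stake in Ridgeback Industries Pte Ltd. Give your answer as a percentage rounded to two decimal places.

Aditi reaches Ridgeback along 3 paths.
Via Orbis: 95% × 64% = 60.8%.
Via Thornfield: 91% × 10% = 9.1%.
Via Cinder: 55% × 26% = 14.3%.
Total: 60.8% + 9.1% + 14.3% = 84.2%.
Rounded: 84.20%.

84.20%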